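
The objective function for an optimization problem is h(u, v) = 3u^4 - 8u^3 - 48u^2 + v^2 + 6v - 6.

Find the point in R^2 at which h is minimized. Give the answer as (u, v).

(4, -3)

h(u,v) separates as P(u) + Q(v) − 6, so its minimum is min P + min Q − 6.
P'(u) = 12u(u - 4)(u + 2) vanishes at u ∈ {-2, 0, 4}; Q'(v) = 2v + 6 vanishes at v ∈ {-3}.
Local minima of P (where P''>0): P(-2)=-80, P(4)=-512. Local minima of Q: Q(-3)=-9.
So the global minimum of h is P(4) + Q(-3) − 6 = -512 − 9 − 6 = -527, attained at (4, -3).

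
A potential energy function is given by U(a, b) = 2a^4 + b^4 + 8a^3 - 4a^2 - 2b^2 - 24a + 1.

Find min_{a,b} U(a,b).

-18

U(a,b) separates as P(a) + Q(b) + 1, so its minimum is min P + min Q + 1.
P'(a) = 8(a - 1)(a + 1)(a + 3) vanishes at a ∈ {-3, -1, 1}; Q'(b) = 4b(b - 1)(b + 1) vanishes at b ∈ {-1, 0, 1}.
Local minima of P (where P''>0): P(-3)=-18, P(1)=-18. Local minima of Q: Q(-1)=-1, Q(1)=-1.
So the global minimum of U is P(-3) + Q(-1) + 1 = -18 − 1 + 1 = -18, attained at (-3, -1).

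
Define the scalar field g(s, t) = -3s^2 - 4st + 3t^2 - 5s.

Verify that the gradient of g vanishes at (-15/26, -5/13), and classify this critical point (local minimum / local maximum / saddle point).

∇g = (-6s - 4t - 5, -4s + 6t); substituting (-15/26, -5/13) gives ∇g = (0, 0), so (-15/26, -5/13) is indeed a critical point.
The Hessian of g is constant: H = [[-6, -4], [-4, 6]].
det(H) = (-6)·6 − (-4)² = -52.
Since det(H) < 0, H is indefinite and the critical point is a saddle point.

saddle point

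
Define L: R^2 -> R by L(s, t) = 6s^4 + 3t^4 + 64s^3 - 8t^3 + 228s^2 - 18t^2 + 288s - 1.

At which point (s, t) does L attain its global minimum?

(-1, 3)

L(s,t) separates as P(s) + Q(t) − 1, so its minimum is min P + min Q − 1.
P'(s) = 24(s + 1)(s + 3)(s + 4) vanishes at s ∈ {-4, -3, -1}; Q'(t) = 12t(t - 3)(t + 1) vanishes at t ∈ {-1, 0, 3}.
Local minima of P (where P''>0): P(-4)=-64, P(-1)=-118. Local minima of Q: Q(-1)=-7, Q(3)=-135.
So the global minimum of L is P(-1) + Q(3) − 1 = -118 − 135 − 1 = -254, attained at (-1, 3).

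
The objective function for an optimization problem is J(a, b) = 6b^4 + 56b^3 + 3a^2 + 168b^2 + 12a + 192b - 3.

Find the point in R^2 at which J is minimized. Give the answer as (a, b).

(-2, -4)

J(a,b) separates as P(a) + Q(b) − 3, so its minimum is min P + min Q − 3.
P'(a) = 6a + 12 vanishes at a ∈ {-2}; Q'(b) = 24(b + 1)(b + 2)(b + 4) vanishes at b ∈ {-4, -2, -1}.
Local minima of P (where P''>0): P(-2)=-12. Local minima of Q: Q(-4)=-128, Q(-1)=-74.
So the global minimum of J is P(-2) + Q(-4) − 3 = -12 − 128 − 3 = -143, attained at (-2, -4).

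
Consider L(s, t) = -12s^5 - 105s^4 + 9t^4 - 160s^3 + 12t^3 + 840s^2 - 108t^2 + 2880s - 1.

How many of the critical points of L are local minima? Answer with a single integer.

L separates as a function of s plus a function of t, so ∇L=0 decouples.
∂L/∂s = -60(s - 2)(s + 2)(s + 3)(s + 4) = 0 at s ∈ {-4, -3, -2, 2}; ∂L/∂t = 36t(t - 2)(t + 3) = 0 at t ∈ {-3, 0, 2}.
The Hessian is diagonal: diag(L_ss, L_tt). Second derivatives: L_ss(-4)=720, L_ss(-3)=-300, L_ss(-2)=480, L_ss(2)=-7200; L_tt(-3)=540, L_tt(0)=-216, L_tt(2)=360.
Local minima occur where both diagonal entries positive: (-4, -3), (-4, 2), (-2, -3), (-2, 2). Count: 4.

4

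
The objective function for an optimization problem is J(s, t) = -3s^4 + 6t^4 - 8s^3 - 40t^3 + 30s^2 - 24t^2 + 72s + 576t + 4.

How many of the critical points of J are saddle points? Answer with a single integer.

J separates as a function of s plus a function of t, so ∇J=0 decouples.
∂J/∂s = -12(s - 2)(s + 1)(s + 3) = 0 at s ∈ {-3, -1, 2}; ∂J/∂t = 24(t - 4)(t - 3)(t + 2) = 0 at t ∈ {-2, 3, 4}.
The Hessian is diagonal: diag(J_ss, J_tt). Second derivatives: J_ss(-3)=-120, J_ss(-1)=72, J_ss(2)=-180; J_tt(-2)=720, J_tt(3)=-120, J_tt(4)=144.
Saddle points occur where the two diagonal entries have opposite signs: (-3, -2), (-3, 4), (-1, 3), (2, -2), (2, 4). Count: 5.

5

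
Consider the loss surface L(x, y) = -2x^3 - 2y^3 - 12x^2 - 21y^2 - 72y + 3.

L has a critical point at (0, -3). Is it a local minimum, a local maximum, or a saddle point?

The mixed partial ∂²L/∂x∂y is 0, so the Hessian at any point is diag(L_xx, L_yy) = diag(-12(x + 2), -6(2y + 7)).
At (0, -3): H = diag(-24, -6).
Both eigenvalues are negative, so H is negative definite: a local maximum.

local maximum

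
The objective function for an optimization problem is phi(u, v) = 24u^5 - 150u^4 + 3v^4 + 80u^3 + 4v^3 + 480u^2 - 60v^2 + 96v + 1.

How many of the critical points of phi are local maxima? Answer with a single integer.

2

phi separates as a function of u plus a function of v, so ∇phi=0 decouples.
∂phi/∂u = 120u(u - 4)(u - 2)(u + 1) = 0 at u ∈ {-1, 0, 2, 4}; ∂phi/∂v = 12(v - 2)(v - 1)(v + 4) = 0 at v ∈ {-4, 1, 2}.
The Hessian is diagonal: diag(phi_uu, phi_vv). Second derivatives: phi_uu(-1)=-1800, phi_uu(0)=960, phi_uu(2)=-1440, phi_uu(4)=4800; phi_vv(-4)=360, phi_vv(1)=-60, phi_vv(2)=72.
Local maxima occur where both diagonal entries negative: (-1, 1), (2, 1). Count: 2.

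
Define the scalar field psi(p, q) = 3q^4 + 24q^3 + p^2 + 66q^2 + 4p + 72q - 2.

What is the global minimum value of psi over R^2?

psi(p,q) separates as A(p) + B(q) − 2, so its minimum is min A + min B − 2.
A'(p) = 2p + 4 vanishes at p ∈ {-2}; B'(q) = 12(q + 1)(q + 2)(q + 3) vanishes at q ∈ {-3, -2, -1}.
Local minima of A (where A''>0): A(-2)=-4. Local minima of B: B(-3)=-27, B(-1)=-27.
So the global minimum of psi is A(-2) + B(-3) − 2 = -4 − 27 − 2 = -33, attained at (-2, -3).

-33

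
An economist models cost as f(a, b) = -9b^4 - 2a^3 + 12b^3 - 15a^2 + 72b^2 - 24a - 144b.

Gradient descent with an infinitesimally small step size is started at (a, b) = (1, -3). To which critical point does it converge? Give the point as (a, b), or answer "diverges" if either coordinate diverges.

f is separable, so gradient descent decouples: a follows -∂f/∂a, b follows -∂f/∂b.
∂f/∂a = -6(a + 1)(a + 4); at a=1 this is -60, so a increases.
∂f/∂b = -36(b - 2)(b - 1)(b + 2); at b=-3 this is 720, so b decreases.
The a-coordinate has no critical point in that direction and runs off to infinity.

diverges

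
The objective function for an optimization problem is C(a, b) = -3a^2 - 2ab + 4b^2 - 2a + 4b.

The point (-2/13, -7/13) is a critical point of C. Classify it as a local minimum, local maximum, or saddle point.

saddle point

The Hessian of C is constant: H = [[-6, -2], [-2, 8]].
det(H) = (-6)·8 − (-2)² = -52.
Since det(H) < 0, H is indefinite and the critical point is a saddle point.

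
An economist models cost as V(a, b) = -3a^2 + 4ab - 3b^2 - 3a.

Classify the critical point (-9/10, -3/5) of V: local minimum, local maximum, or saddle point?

The Hessian of V is constant: H = [[-6, 4], [4, -6]].
det(H) = (-6)·(-6) − 4² = 20.
det(H) > 0 and tr(H) = -12 < 0, so H is negative definite and the point is a local maximum.

local maximum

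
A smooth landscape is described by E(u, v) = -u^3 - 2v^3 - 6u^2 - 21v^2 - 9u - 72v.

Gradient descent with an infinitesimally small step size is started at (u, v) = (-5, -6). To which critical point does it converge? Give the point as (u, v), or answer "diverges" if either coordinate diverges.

(-3, -4)

E is separable, so gradient descent decouples: u follows -∂E/∂u, v follows -∂E/∂v.
∂E/∂u = -3(u + 1)(u + 3); at u=-5 this is -24, so u increases.
∂E/∂v = -6(v + 3)(v + 4); at v=-6 this is -36, so v increases.
u converges to its nearest critical value -3 (a local min of the u-part); v converges to -4. The iterate converges to (-3, -4).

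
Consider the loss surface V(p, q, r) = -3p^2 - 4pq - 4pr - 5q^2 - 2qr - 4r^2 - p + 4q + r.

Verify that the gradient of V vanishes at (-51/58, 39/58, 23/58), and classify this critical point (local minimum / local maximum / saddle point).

local maximum

∇V = (-6p - 4q - 4r - 1, -4p - 10q - 2r + 4, -4p - 2q - 8r + 1); substituting (-51/58, 39/58, 23/58) gives ∇V = (0, 0, 0), so (-51/58, 39/58, 23/58) is indeed a critical point.
The Hessian is constant: H = [[-6, -4, -4], [-4, -10, -2], [-4, -2, -8]].
Leading principal minors: Δ₁ = -6, Δ₂ = 44, Δ₃ = -232.
The minors alternate sign starting negative (−, +, −), so H is negative definite: a local maximum.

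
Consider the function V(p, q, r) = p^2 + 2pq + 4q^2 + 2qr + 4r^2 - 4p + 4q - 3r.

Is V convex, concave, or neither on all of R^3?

V is quadratic, so its Hessian is the constant matrix H = [[2, 2, 0], [2, 8, 2], [0, 2, 8]].
Leading principal minors: 2, 12, 88.
All positive ⇒ H ≻ 0 ⇒ convex.

convex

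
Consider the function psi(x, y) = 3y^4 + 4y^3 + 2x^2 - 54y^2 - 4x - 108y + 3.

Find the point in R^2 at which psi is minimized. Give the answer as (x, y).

psi(x,y) separates as P(x) + Q(y) + 3, so its minimum is min P + min Q + 3.
P'(x) = 4x - 4 vanishes at x ∈ {1}; Q'(y) = 12(y - 3)(y + 1)(y + 3) vanishes at y ∈ {-3, -1, 3}.
Local minima of P (where P''>0): P(1)=-2. Local minima of Q: Q(-3)=-27, Q(3)=-459.
So the global minimum of psi is P(1) + Q(3) + 3 = -2 − 459 + 3 = -458, attained at (1, 3).

(1, 3)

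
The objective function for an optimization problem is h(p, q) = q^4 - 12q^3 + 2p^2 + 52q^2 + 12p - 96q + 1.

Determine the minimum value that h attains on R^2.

h(p,q) separates as A(p) + B(q) + 1, so its minimum is min A + min B + 1.
A'(p) = 4p + 12 vanishes at p ∈ {-3}; B'(q) = 4(q - 4)(q - 3)(q - 2) vanishes at q ∈ {2, 3, 4}.
Local minima of A (where A''>0): A(-3)=-18. Local minima of B: B(2)=-64, B(4)=-64.
So the global minimum of h is A(-3) + B(2) + 1 = -18 − 64 + 1 = -81, attained at (-3, 2).

-81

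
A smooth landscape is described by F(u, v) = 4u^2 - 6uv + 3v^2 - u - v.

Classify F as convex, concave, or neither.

convex

F is quadratic, so its Hessian is the constant matrix H = [[8, -6], [-6, 6]].
det(H) = 12, tr(H) = 14.
det(H) > 0 and tr(H) > 0, so H is positive definite everywhere: convex.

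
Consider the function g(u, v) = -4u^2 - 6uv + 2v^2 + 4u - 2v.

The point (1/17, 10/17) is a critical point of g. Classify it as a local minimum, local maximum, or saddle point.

saddle point

The Hessian of g is constant: H = [[-8, -6], [-6, 4]].
det(H) = (-8)·4 − (-6)² = -68.
Since det(H) < 0, H is indefinite and the critical point is a saddle point.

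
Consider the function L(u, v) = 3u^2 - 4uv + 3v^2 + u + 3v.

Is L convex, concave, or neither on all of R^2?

convex

L is quadratic, so its Hessian is the constant matrix H = [[6, -4], [-4, 6]].
det(H) = 20, tr(H) = 12.
det(H) > 0 and tr(H) > 0, so H is positive definite everywhere: convex.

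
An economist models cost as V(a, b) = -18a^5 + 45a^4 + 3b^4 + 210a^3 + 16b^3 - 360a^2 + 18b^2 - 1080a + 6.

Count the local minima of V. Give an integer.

4

V separates as a function of a plus a function of b, so ∇V=0 decouples.
∂V/∂a = -90(a - 3)(a - 2)(a + 1)(a + 2) = 0 at a ∈ {-2, -1, 2, 3}; ∂V/∂b = 12b(b + 1)(b + 3) = 0 at b ∈ {-3, -1, 0}.
The Hessian is diagonal: diag(V_aa, V_bb). Second derivatives: V_aa(-2)=1800, V_aa(-1)=-1080, V_aa(2)=1080, V_aa(3)=-1800; V_bb(-3)=72, V_bb(-1)=-24, V_bb(0)=36.
Local minima occur where both diagonal entries positive: (-2, -3), (-2, 0), (2, -3), (2, 0). Count: 4.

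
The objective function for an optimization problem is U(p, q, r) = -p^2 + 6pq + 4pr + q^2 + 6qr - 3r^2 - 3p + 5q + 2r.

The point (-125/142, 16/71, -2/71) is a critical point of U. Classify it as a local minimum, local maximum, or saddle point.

saddle point

The Hessian is constant: H = [[-2, 6, 4], [6, 2, 6], [4, 6, -6]].
Leading principal minors: Δ₁ = -2, Δ₂ = -40, Δ₃ = 568.
The minors fit neither the all-positive nor the alternating-sign pattern, so H is indefinite: a saddle point.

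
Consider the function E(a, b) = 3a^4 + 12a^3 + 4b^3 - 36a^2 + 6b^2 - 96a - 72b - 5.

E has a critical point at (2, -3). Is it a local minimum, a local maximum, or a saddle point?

The mixed partial ∂²E/∂a∂b is 0, so the Hessian at any point is diag(E_aa, E_bb) = diag(36(a^2 + 2a - 2), 12(2b + 1)).
At (2, -3): H = diag(216, -60).
The eigenvalues have opposite signs, so H is indefinite: a saddle point.

saddle point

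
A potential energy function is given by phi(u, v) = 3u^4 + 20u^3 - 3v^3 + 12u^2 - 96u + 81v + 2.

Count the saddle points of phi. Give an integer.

phi separates as a function of u plus a function of v, so ∇phi=0 decouples.
∂phi/∂u = 12(u - 1)(u + 2)(u + 4) = 0 at u ∈ {-4, -2, 1}; ∂phi/∂v = -9(v - 3)(v + 3) = 0 at v ∈ {-3, 3}.
The Hessian is diagonal: diag(phi_uu, phi_vv). Second derivatives: phi_uu(-4)=120, phi_uu(-2)=-72, phi_uu(1)=180; phi_vv(-3)=54, phi_vv(3)=-54.
Saddle points occur where the two diagonal entries have opposite signs: (-4, 3), (-2, -3), (1, 3). Count: 3.

3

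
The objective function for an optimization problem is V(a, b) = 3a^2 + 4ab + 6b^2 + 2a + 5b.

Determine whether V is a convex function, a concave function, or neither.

V is quadratic, so its Hessian is the constant matrix H = [[6, 4], [4, 12]].
det(H) = 56, tr(H) = 18.
det(H) > 0 and tr(H) > 0, so H is positive definite everywhere: convex.

convex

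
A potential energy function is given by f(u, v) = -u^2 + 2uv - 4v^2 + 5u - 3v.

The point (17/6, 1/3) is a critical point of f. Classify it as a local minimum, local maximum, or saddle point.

The Hessian of f is constant: H = [[-2, 2], [2, -8]].
det(H) = (-2)·(-8) − 2² = 12.
det(H) > 0 and tr(H) = -10 < 0, so H is negative definite and the point is a local maximum.

local maximum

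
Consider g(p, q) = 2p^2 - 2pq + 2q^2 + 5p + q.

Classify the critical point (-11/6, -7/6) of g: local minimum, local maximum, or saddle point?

The Hessian of g is constant: H = [[4, -2], [-2, 4]].
det(H) = 4·4 − (-2)² = 12.
det(H) > 0 and tr(H) = 8 > 0, so H is positive definite and the point is a local minimum.

local minimum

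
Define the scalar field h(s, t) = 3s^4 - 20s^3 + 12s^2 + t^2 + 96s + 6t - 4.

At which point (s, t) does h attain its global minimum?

(-1, -3)

h(s,t) separates as P(s) + Q(t) − 4, so its minimum is min P + min Q − 4.
P'(s) = 12(s - 4)(s - 2)(s + 1) vanishes at s ∈ {-1, 2, 4}; Q'(t) = 2(t + 3) vanishes at t ∈ {-3}.
Local minima of P (where P''>0): P(-1)=-61, P(4)=64. Local minima of Q: Q(-3)=-9.
So the global minimum of h is P(-1) + Q(-3) − 4 = -61 − 9 − 4 = -74, attained at (-1, -3).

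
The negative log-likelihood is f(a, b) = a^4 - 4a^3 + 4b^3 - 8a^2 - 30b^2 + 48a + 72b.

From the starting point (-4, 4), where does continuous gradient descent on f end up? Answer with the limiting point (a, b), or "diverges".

f is separable, so gradient descent decouples: a follows -∂f/∂a, b follows -∂f/∂b.
∂f/∂a = 4(a - 3)(a - 2)(a + 2); at a=-4 this is -336, so a increases.
∂f/∂b = 12(b - 3)(b - 2); at b=4 this is 24, so b decreases.
a converges to its nearest critical value -2 (a local min of the a-part); b converges to 3. The iterate converges to (-2, 3).

(-2, 3)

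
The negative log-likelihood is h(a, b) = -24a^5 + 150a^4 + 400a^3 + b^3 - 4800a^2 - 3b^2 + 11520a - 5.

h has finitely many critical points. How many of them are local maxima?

2

h separates as a function of a plus a function of b, so ∇h=0 decouples.
∂h/∂a = -120(a - 4)(a - 3)(a - 2)(a + 4) = 0 at a ∈ {-4, 2, 3, 4}; ∂h/∂b = 3b(b - 2) = 0 at b ∈ {0, 2}.
The Hessian is diagonal: diag(h_aa, h_bb). Second derivatives: h_aa(-4)=40320, h_aa(2)=-1440, h_aa(3)=840, h_aa(4)=-1920; h_bb(0)=-6, h_bb(2)=6.
Local maxima occur where both diagonal entries negative: (2, 0), (4, 0). Count: 2.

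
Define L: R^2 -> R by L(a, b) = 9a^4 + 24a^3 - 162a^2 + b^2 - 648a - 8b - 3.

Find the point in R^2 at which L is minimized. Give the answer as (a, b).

(3, 4)

L(a,b) separates as P(a) + Q(b) − 3, so its minimum is min P + min Q − 3.
P'(a) = 36(a - 3)(a + 2)(a + 3) vanishes at a ∈ {-3, -2, 3}; Q'(b) = 2b - 8 vanishes at b ∈ {4}.
Local minima of P (where P''>0): P(-3)=567, P(3)=-2025. Local minima of Q: Q(4)=-16.
So the global minimum of L is P(3) + Q(4) − 3 = -2025 − 16 − 3 = -2044, attained at (3, 4).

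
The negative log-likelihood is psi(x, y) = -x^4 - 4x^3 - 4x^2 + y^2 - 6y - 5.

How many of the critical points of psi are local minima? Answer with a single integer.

1

psi separates as a function of x plus a function of y, so ∇psi=0 decouples.
∂psi/∂x = -4x(x + 1)(x + 2) = 0 at x ∈ {-2, -1, 0}; ∂psi/∂y = 2(y - 3) = 0 at y ∈ {3}.
The Hessian is diagonal: diag(psi_xx, psi_yy). Second derivatives: psi_xx(-2)=-8, psi_xx(-1)=4, psi_xx(0)=-8; psi_yy(3)=2.
Local minima occur where both diagonal entries positive: (-1, 3). Count: 1.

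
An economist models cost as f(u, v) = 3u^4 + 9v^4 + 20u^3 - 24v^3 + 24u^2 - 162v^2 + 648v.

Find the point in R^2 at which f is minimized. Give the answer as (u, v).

(-4, -3)

f(u,v) separates as P(u) + Q(v), so its minimum is min P + min Q.
P'(u) = 12u(u + 1)(u + 4) vanishes at u ∈ {-4, -1, 0}; Q'(v) = 36(v - 3)(v - 2)(v + 3) vanishes at v ∈ {-3, 2, 3}.
Local minima of P (where P''>0): P(-4)=-128, P(0)=0. Local minima of Q: Q(-3)=-2025, Q(3)=567.
So the global minimum of f is P(-4) + Q(-3) = -128 − 2025 = -2153, attained at (-4, -3).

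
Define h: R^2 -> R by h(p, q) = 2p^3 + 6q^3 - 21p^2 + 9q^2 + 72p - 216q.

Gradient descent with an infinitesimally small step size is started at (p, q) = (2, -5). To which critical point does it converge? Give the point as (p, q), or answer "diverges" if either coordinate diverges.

diverges

h is separable, so gradient descent decouples: p follows -∂h/∂p, q follows -∂h/∂q.
∂h/∂p = 6(p - 4)(p - 3); at p=2 this is 12, so p decreases.
∂h/∂q = 18(q - 3)(q + 4); at q=-5 this is 144, so q decreases.
The p-coordinate has no critical point in that direction and runs off to infinity.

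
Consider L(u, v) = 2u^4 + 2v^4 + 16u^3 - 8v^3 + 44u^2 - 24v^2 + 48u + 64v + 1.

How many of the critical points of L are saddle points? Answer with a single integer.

L separates as a function of u plus a function of v, so ∇L=0 decouples.
∂L/∂u = 8(u + 1)(u + 2)(u + 3) = 0 at u ∈ {-3, -2, -1}; ∂L/∂v = 8(v - 4)(v - 1)(v + 2) = 0 at v ∈ {-2, 1, 4}.
The Hessian is diagonal: diag(L_uu, L_vv). Second derivatives: L_uu(-3)=16, L_uu(-2)=-8, L_uu(-1)=16; L_vv(-2)=144, L_vv(1)=-72, L_vv(4)=144.
Saddle points occur where the two diagonal entries have opposite signs: (-3, 1), (-2, -2), (-2, 4), (-1, 1). Count: 4.

4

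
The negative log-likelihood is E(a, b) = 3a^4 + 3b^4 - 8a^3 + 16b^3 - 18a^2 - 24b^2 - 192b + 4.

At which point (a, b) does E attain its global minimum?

(3, 2)

E(a,b) separates as P(a) + Q(b) + 4, so its minimum is min P + min Q + 4.
P'(a) = 12a(a - 3)(a + 1) vanishes at a ∈ {-1, 0, 3}; Q'(b) = 12(b - 2)(b + 2)(b + 4) vanishes at b ∈ {-4, -2, 2}.
Local minima of P (where P''>0): P(-1)=-7, P(3)=-135. Local minima of Q: Q(-4)=128, Q(2)=-304.
So the global minimum of E is P(3) + Q(2) + 4 = -135 − 304 + 4 = -435, attained at (3, 2).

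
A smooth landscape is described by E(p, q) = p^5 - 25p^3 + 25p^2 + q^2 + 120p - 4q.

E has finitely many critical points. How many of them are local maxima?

E separates as a function of p plus a function of q, so ∇E=0 decouples.
∂E/∂p = 5(p - 3)(p - 2)(p + 1)(p + 4) = 0 at p ∈ {-4, -1, 2, 3}; ∂E/∂q = 2(q - 2) = 0 at q ∈ {2}.
The Hessian is diagonal: diag(E_pp, E_qq). Second derivatives: E_pp(-4)=-630, E_pp(-1)=180, E_pp(2)=-90, E_pp(3)=140; E_qq(2)=2.
Local maxima occur where both diagonal entries negative: none. Count: 0.

0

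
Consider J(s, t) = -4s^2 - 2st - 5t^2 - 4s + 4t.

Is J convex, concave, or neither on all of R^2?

J is quadratic, so its Hessian is the constant matrix H = [[-8, -2], [-2, -10]].
det(H) = 76, tr(H) = -18.
det(H) > 0 and tr(H) < 0, so H is negative definite everywhere: concave.

concave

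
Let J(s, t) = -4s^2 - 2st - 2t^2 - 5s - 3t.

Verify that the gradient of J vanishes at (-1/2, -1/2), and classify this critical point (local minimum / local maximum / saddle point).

∇J = (-8s - 2t - 5, -2s - 4t - 3); substituting (-1/2, -1/2) gives ∇J = (0, 0), so (-1/2, -1/2) is indeed a critical point.
The Hessian of J is constant: H = [[-8, -2], [-2, -4]].
det(H) = (-8)·(-4) − (-2)² = 28.
det(H) > 0 and tr(H) = -12 < 0, so H is negative definite and the point is a local maximum.

local maximum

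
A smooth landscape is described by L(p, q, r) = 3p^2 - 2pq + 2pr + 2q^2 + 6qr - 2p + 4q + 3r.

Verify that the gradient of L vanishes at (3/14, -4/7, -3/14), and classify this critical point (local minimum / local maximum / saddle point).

∇L = (6p - 2q + 2r - 2, -2p + 4q + 6r + 4, 2p + 6q + 3); substituting (3/14, -4/7, -3/14) gives ∇L = (0, 0, 0), so (3/14, -4/7, -3/14) is indeed a critical point.
The Hessian is constant: H = [[6, -2, 2], [-2, 4, 6], [2, 6, 0]].
Leading principal minors: Δ₁ = 6, Δ₂ = 20, Δ₃ = -280.
The minors fit neither the all-positive nor the alternating-sign pattern, so H is indefinite: a saddle point.

saddle point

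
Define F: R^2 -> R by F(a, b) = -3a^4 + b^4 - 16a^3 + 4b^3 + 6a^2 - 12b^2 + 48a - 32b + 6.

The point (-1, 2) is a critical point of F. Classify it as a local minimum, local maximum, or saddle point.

The mixed partial ∂²F/∂a∂b is 0, so the Hessian at any point is diag(F_aa, F_bb) = diag(12(-3a^2 - 8a + 1), 12(b^2 + 2b - 2)).
At (-1, 2): H = diag(72, 72).
Both eigenvalues are positive, so H is positive definite: a local minimum.

local minimum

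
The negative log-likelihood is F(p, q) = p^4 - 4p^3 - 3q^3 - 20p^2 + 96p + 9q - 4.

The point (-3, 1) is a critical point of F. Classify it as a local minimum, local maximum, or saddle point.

The mixed partial ∂²F/∂p∂q is 0, so the Hessian at any point is diag(F_pp, F_qq) = diag(4(3p^2 - 6p - 10), -18q).
At (-3, 1): H = diag(140, -18).
The eigenvalues have opposite signs, so H is indefinite: a saddle point.

saddle point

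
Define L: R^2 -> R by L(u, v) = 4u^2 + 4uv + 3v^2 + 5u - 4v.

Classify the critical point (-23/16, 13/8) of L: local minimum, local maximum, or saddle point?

The Hessian of L is constant: H = [[8, 4], [4, 6]].
det(H) = 8·6 − 4² = 32.
det(H) > 0 and tr(H) = 14 > 0, so H is positive definite and the point is a local minimum.

local minimum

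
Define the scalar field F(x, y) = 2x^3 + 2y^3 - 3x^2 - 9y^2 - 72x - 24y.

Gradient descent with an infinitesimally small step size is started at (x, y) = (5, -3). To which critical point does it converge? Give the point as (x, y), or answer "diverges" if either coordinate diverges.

diverges

F is separable, so gradient descent decouples: x follows -∂F/∂x, y follows -∂F/∂y.
∂F/∂x = 6(x - 4)(x + 3); at x=5 this is 48, so x decreases.
∂F/∂y = 6(y - 4)(y + 1); at y=-3 this is 84, so y decreases.
The y-coordinate has no critical point in that direction and runs off to infinity.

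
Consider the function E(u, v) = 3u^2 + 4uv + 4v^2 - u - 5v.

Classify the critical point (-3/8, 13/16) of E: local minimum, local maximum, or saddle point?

The Hessian of E is constant: H = [[6, 4], [4, 8]].
det(H) = 6·8 − 4² = 32.
det(H) > 0 and tr(H) = 14 > 0, so H is positive definite and the point is a local minimum.

local minimum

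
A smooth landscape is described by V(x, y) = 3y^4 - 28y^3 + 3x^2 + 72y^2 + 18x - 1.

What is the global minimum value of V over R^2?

-28

V(x,y) separates as P(x) + Q(y) − 1, so its minimum is min P + min Q − 1.
P'(x) = 6x + 18 vanishes at x ∈ {-3}; Q'(y) = 12y(y - 4)(y - 3) vanishes at y ∈ {0, 3, 4}.
Local minima of P (where P''>0): P(-3)=-27. Local minima of Q: Q(0)=0, Q(4)=128.
So the global minimum of V is P(-3) + Q(0) − 1 = -27 + 0 − 1 = -28, attained at (-3, 0).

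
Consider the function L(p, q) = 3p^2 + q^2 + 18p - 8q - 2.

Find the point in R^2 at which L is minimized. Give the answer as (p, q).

L(p,q) separates as A(p) + B(q) − 2, so its minimum is min A + min B − 2.
A'(p) = 6p + 18 vanishes at p ∈ {-3}; B'(q) = 2q - 8 vanishes at q ∈ {4}.
Local minima of A (where A''>0): A(-3)=-27. Local minima of B: B(4)=-16.
So the global minimum of L is A(-3) + B(4) − 2 = -27 − 16 − 2 = -45, attained at (-3, 4).

(-3, 4)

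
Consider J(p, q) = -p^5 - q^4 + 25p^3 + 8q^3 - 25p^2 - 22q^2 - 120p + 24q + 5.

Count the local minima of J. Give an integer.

J separates as a function of p plus a function of q, so ∇J=0 decouples.
∂J/∂p = -5(p - 3)(p - 2)(p + 1)(p + 4) = 0 at p ∈ {-4, -1, 2, 3}; ∂J/∂q = -4(q - 3)(q - 2)(q - 1) = 0 at q ∈ {1, 2, 3}.
The Hessian is diagonal: diag(J_pp, J_qq). Second derivatives: J_pp(-4)=630, J_pp(-1)=-180, J_pp(2)=90, J_pp(3)=-140; J_qq(1)=-8, J_qq(2)=4, J_qq(3)=-8.
Local minima occur where both diagonal entries positive: (-4, 2), (2, 2). Count: 2.

2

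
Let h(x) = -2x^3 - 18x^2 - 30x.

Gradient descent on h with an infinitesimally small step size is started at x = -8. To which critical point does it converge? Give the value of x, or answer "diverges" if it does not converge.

-5

h'(x) = -6(x + 1)(x + 5), so h'(-8) = -126.
Gradient descent moves in the -h' direction, i.e. x is increasing.
The nearest critical point in that direction is x = -5, where h'' = 24 > 0 (a local minimum). The iterate converges there.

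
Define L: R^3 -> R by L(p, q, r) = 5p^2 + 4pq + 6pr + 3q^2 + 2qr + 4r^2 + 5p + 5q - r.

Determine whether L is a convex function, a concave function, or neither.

L is quadratic, so its Hessian is the constant matrix H = [[10, 4, 6], [4, 6, 2], [6, 2, 8]].
Leading principal minors: 10, 44, 192.
All positive ⇒ H ≻ 0 ⇒ convex.

convex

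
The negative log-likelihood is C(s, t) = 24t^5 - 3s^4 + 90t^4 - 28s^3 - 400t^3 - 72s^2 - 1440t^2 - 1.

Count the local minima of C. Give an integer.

C separates as a function of s plus a function of t, so ∇C=0 decouples.
∂C/∂s = -12s(s + 3)(s + 4) = 0 at s ∈ {-4, -3, 0}; ∂C/∂t = 120t(t - 3)(t + 2)(t + 4) = 0 at t ∈ {-4, -2, 0, 3}.
The Hessian is diagonal: diag(C_ss, C_tt). Second derivatives: C_ss(-4)=-48, C_ss(-3)=36, C_ss(0)=-144; C_tt(-4)=-6720, C_tt(-2)=2400, C_tt(0)=-2880, C_tt(3)=12600.
Local minima occur where both diagonal entries positive: (-3, -2), (-3, 3). Count: 2.

2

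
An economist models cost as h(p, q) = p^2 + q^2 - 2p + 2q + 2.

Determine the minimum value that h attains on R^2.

h(p,q) separates as A(p) + B(q) + 2, so its minimum is min A + min B + 2.
A'(p) = 2p - 2 vanishes at p ∈ {1}; B'(q) = 2q + 2 vanishes at q ∈ {-1}.
Local minima of A (where A''>0): A(1)=-1. Local minima of B: B(-1)=-1.
So the global minimum of h is A(1) + B(-1) + 2 = -1 − 1 + 2 = 0, attained at (1, -1).

0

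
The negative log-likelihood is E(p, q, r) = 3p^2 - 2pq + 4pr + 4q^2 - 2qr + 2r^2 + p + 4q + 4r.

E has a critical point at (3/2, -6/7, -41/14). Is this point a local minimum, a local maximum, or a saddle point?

local minimum

The Hessian is constant: H = [[6, -2, 4], [-2, 8, -2], [4, -2, 4]].
Leading principal minors: Δ₁ = 6, Δ₂ = 44, Δ₃ = 56.
All leading minors are positive, so H is positive definite: a local minimum.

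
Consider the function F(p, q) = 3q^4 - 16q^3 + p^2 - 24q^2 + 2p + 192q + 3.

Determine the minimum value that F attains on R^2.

F(p,q) separates as A(p) + B(q) + 3, so its minimum is min A + min B + 3.
A'(p) = 2p + 2 vanishes at p ∈ {-1}; B'(q) = 12(q - 4)(q - 2)(q + 2) vanishes at q ∈ {-2, 2, 4}.
Local minima of A (where A''>0): A(-1)=-1. Local minima of B: B(-2)=-304, B(4)=128.
So the global minimum of F is A(-1) + B(-2) + 3 = -1 − 304 + 3 = -302, attained at (-1, -2).

-302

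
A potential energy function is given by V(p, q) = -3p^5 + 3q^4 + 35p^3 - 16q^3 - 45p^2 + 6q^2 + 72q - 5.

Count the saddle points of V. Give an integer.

6

V separates as a function of p plus a function of q, so ∇V=0 decouples.
∂V/∂p = -15p(p - 2)(p - 1)(p + 3) = 0 at p ∈ {-3, 0, 1, 2}; ∂V/∂q = 12(q - 3)(q - 2)(q + 1) = 0 at q ∈ {-1, 2, 3}.
The Hessian is diagonal: diag(V_pp, V_qq). Second derivatives: V_pp(-3)=900, V_pp(0)=-90, V_pp(1)=60, V_pp(2)=-150; V_qq(-1)=144, V_qq(2)=-36, V_qq(3)=48.
Saddle points occur where the two diagonal entries have opposite signs: (-3, 2), (0, -1), (0, 3), (1, 2), (2, -1), (2, 3). Count: 6.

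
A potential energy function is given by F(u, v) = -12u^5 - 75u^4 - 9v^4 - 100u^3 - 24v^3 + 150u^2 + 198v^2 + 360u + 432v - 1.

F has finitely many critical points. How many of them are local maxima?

4

F separates as a function of u plus a function of v, so ∇F=0 decouples.
∂F/∂u = -60(u - 1)(u + 1)(u + 2)(u + 3) = 0 at u ∈ {-3, -2, -1, 1}; ∂F/∂v = -36(v - 3)(v + 1)(v + 4) = 0 at v ∈ {-4, -1, 3}.
The Hessian is diagonal: diag(F_uu, F_vv). Second derivatives: F_uu(-3)=480, F_uu(-2)=-180, F_uu(-1)=240, F_uu(1)=-1440; F_vv(-4)=-756, F_vv(-1)=432, F_vv(3)=-1008.
Local maxima occur where both diagonal entries negative: (-2, -4), (-2, 3), (1, -4), (1, 3). Count: 4.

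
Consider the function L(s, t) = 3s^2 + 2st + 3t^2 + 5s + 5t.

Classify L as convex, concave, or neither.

convex

L is quadratic, so its Hessian is the constant matrix H = [[6, 2], [2, 6]].
det(H) = 32, tr(H) = 12.
det(H) > 0 and tr(H) > 0, so H is positive definite everywhere: convex.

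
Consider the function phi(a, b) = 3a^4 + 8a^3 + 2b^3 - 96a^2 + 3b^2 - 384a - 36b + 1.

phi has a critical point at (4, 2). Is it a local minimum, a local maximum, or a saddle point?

local minimum

The mixed partial ∂²phi/∂a∂b is 0, so the Hessian at any point is diag(phi_aa, phi_bb) = diag(12(3a^2 + 4a - 16), 6(2b + 1)).
At (4, 2): H = diag(576, 30).
Both eigenvalues are positive, so H is positive definite: a local minimum.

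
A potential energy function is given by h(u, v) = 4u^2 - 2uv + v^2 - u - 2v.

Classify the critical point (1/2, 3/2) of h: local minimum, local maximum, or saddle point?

The Hessian of h is constant: H = [[8, -2], [-2, 2]].
det(H) = 8·2 − (-2)² = 12.
det(H) > 0 and tr(H) = 10 > 0, so H is positive definite and the point is a local minimum.

local minimum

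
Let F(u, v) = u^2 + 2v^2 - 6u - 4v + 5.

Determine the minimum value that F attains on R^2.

F(u,v) separates as P(u) + Q(v) + 5, so its minimum is min P + min Q + 5.
P'(u) = 2u - 6 vanishes at u ∈ {3}; Q'(v) = 4v - 4 vanishes at v ∈ {1}.
Local minima of P (where P''>0): P(3)=-9. Local minima of Q: Q(1)=-2.
So the global minimum of F is P(3) + Q(1) + 5 = -9 − 2 + 5 = -6, attained at (3, 1).

-6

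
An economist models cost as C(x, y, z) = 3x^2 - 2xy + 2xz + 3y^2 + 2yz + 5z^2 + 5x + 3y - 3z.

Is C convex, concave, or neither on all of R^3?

convex

C is quadratic, so its Hessian is the constant matrix H = [[6, -2, 2], [-2, 6, 2], [2, 2, 10]].
Leading principal minors: 6, 32, 256.
All positive ⇒ H ≻ 0 ⇒ convex.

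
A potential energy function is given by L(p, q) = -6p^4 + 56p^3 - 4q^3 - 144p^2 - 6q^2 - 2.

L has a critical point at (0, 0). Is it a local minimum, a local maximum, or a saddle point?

The mixed partial ∂²L/∂p∂q is 0, so the Hessian at any point is diag(L_pp, L_qq) = diag(24(-3p^2 + 14p - 12), -12(2q + 1)).
At (0, 0): H = diag(-288, -12).
Both eigenvalues are negative, so H is negative definite: a local maximum.

local maximum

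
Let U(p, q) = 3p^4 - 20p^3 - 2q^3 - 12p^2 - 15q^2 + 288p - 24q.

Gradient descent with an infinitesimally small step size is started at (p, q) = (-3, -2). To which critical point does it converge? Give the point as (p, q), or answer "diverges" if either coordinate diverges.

U is separable, so gradient descent decouples: p follows -∂U/∂p, q follows -∂U/∂q.
∂U/∂p = 12(p - 4)(p - 3)(p + 2); at p=-3 this is -504, so p increases.
∂U/∂q = -6(q + 1)(q + 4); at q=-2 this is 12, so q decreases.
p converges to its nearest critical value -2 (a local min of the p-part); q converges to -4. The iterate converges to (-2, -4).

(-2, -4)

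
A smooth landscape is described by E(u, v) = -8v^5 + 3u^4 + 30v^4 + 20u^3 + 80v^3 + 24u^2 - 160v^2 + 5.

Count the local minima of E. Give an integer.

4

E separates as a function of u plus a function of v, so ∇E=0 decouples.
∂E/∂u = 12u(u + 1)(u + 4) = 0 at u ∈ {-4, -1, 0}; ∂E/∂v = -40v(v - 4)(v - 1)(v + 2) = 0 at v ∈ {-2, 0, 1, 4}.
The Hessian is diagonal: diag(E_uu, E_vv). Second derivatives: E_uu(-4)=144, E_uu(-1)=-36, E_uu(0)=48; E_vv(-2)=1440, E_vv(0)=-320, E_vv(1)=360, E_vv(4)=-2880.
Local minima occur where both diagonal entries positive: (-4, -2), (-4, 1), (0, -2), (0, 1). Count: 4.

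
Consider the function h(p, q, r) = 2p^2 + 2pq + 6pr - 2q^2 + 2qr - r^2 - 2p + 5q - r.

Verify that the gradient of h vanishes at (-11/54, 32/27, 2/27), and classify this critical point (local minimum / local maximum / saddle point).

∇h = (4p + 2q + 6r - 2, 2p - 4q + 2r + 5, 6p + 2q - 2r - 1); substituting (-11/54, 32/27, 2/27) gives ∇h = (0, 0, 0), so (-11/54, 32/27, 2/27) is indeed a critical point.
The Hessian is constant: H = [[4, 2, 6], [2, -4, 2], [6, 2, -2]].
Leading principal minors: Δ₁ = 4, Δ₂ = -20, Δ₃ = 216.
The minors fit neither the all-positive nor the alternating-sign pattern, so H is indefinite: a saddle point.

saddle point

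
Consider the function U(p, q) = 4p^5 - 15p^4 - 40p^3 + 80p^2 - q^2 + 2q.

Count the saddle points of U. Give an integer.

U separates as a function of p plus a function of q, so ∇U=0 decouples.
∂U/∂p = 20p(p - 4)(p - 1)(p + 2) = 0 at p ∈ {-2, 0, 1, 4}; ∂U/∂q = -2(q - 1) = 0 at q ∈ {1}.
The Hessian is diagonal: diag(U_pp, U_qq). Second derivatives: U_pp(-2)=-720, U_pp(0)=160, U_pp(1)=-180, U_pp(4)=1440; U_qq(1)=-2.
Saddle points occur where the two diagonal entries have opposite signs: (0, 1), (4, 1). Count: 2.

2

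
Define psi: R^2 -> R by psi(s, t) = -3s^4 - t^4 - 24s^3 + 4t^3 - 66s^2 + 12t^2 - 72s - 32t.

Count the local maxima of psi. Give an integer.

4

psi separates as a function of s plus a function of t, so ∇psi=0 decouples.
∂psi/∂s = -12(s + 1)(s + 2)(s + 3) = 0 at s ∈ {-3, -2, -1}; ∂psi/∂t = -4(t - 4)(t - 1)(t + 2) = 0 at t ∈ {-2, 1, 4}.
The Hessian is diagonal: diag(psi_ss, psi_tt). Second derivatives: psi_ss(-3)=-24, psi_ss(-2)=12, psi_ss(-1)=-24; psi_tt(-2)=-72, psi_tt(1)=36, psi_tt(4)=-72.
Local maxima occur where both diagonal entries negative: (-3, -2), (-3, 4), (-1, -2), (-1, 4). Count: 4.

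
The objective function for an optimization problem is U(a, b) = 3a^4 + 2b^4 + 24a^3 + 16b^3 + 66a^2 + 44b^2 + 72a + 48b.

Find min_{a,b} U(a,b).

U(a,b) separates as P(a) + Q(b), so its minimum is min P + min Q.
P'(a) = 12(a + 1)(a + 2)(a + 3) vanishes at a ∈ {-3, -2, -1}; Q'(b) = 8(b + 1)(b + 2)(b + 3) vanishes at b ∈ {-3, -2, -1}.
Local minima of P (where P''>0): P(-3)=-27, P(-1)=-27. Local minima of Q: Q(-3)=-18, Q(-1)=-18.
So the global minimum of U is P(-3) + Q(-3) = -27 − 18 = -45, attained at (-3, -3).

-45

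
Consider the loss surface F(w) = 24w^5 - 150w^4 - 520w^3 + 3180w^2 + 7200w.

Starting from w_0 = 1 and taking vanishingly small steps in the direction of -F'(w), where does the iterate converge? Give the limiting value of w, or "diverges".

F'(w) = 120(w - 5)(w - 4)(w + 1)(w + 3), so F'(1) = 11520.
Gradient descent moves in the -F' direction, i.e. w is decreasing.
The nearest critical point in that direction is w = -1, where F'' = 7200 > 0 (a local minimum). The iterate converges there.

-1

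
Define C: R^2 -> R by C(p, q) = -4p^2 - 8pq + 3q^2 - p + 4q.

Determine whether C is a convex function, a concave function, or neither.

neither

C is quadratic, so its Hessian is the constant matrix H = [[-8, -8], [-8, 6]].
det(H) = -112, tr(H) = -2.
det(H) < 0, so H is indefinite: neither convex nor concave.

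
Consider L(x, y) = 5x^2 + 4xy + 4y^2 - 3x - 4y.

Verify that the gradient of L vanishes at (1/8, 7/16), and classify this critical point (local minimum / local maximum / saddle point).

local minimum

∇L = (10x + 4y - 3, 4x + 8y - 4); substituting (1/8, 7/16) gives ∇L = (0, 0), so (1/8, 7/16) is indeed a critical point.
The Hessian of L is constant: H = [[10, 4], [4, 8]].
det(H) = 10·8 − 4² = 64.
det(H) > 0 and tr(H) = 18 > 0, so H is positive definite and the point is a local minimum.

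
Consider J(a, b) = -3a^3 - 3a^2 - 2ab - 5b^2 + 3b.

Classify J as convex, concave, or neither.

The term -3a^3 is cubic, so the Hessian is not constant.
∂²J/∂a² = -18a - 6, which takes both signs as a varies (negative for sufficiently large a). A diagonal entry of the Hessian changing sign means the Hessian is neither positive- nor negative-semidefinite on all of R^2.

neither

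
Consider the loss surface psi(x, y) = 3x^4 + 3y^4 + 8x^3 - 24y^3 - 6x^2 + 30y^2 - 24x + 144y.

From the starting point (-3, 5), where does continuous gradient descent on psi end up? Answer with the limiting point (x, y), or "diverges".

(-2, 4)

psi is separable, so gradient descent decouples: x follows -∂psi/∂x, y follows -∂psi/∂y.
∂psi/∂x = 12(x - 1)(x + 1)(x + 2); at x=-3 this is -96, so x increases.
∂psi/∂y = 12(y - 4)(y - 3)(y + 1); at y=5 this is 144, so y decreases.
x converges to its nearest critical value -2 (a local min of the x-part); y converges to 4. The iterate converges to (-2, 4).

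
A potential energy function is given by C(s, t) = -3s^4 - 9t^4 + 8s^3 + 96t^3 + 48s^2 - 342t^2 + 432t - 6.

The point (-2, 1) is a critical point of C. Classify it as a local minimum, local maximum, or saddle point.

The mixed partial ∂²C/∂s∂t is 0, so the Hessian at any point is diag(C_ss, C_tt) = diag(12(-3s^2 + 4s + 8), 36(-3t^2 + 16t - 19)).
At (-2, 1): H = diag(-144, -216).
Both eigenvalues are negative, so H is negative definite: a local maximum.

local maximum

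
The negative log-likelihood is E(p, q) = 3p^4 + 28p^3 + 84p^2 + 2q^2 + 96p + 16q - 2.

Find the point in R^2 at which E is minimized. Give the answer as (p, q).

E(p,q) separates as A(p) + B(q) − 2, so its minimum is min A + min B − 2.
A'(p) = 12(p + 1)(p + 2)(p + 4) vanishes at p ∈ {-4, -2, -1}; B'(q) = 4q + 16 vanishes at q ∈ {-4}.
Local minima of A (where A''>0): A(-4)=-64, A(-1)=-37. Local minima of B: B(-4)=-32.
So the global minimum of E is A(-4) + B(-4) − 2 = -64 − 32 − 2 = -98, attained at (-4, -4).

(-4, -4)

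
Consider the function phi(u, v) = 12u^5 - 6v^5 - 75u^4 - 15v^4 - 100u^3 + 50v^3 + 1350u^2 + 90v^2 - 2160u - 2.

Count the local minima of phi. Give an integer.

phi separates as a function of u plus a function of v, so ∇phi=0 decouples.
∂phi/∂u = 60(u - 4)(u - 3)(u - 1)(u + 3) = 0 at u ∈ {-3, 1, 3, 4}; ∂phi/∂v = -30v(v - 2)(v + 1)(v + 3) = 0 at v ∈ {-3, -1, 0, 2}.
The Hessian is diagonal: diag(phi_uu, phi_vv). Second derivatives: phi_uu(-3)=-10080, phi_uu(1)=1440, phi_uu(3)=-720, phi_uu(4)=1260; phi_vv(-3)=900, phi_vv(-1)=-180, phi_vv(0)=180, phi_vv(2)=-900.
Local minima occur where both diagonal entries positive: (1, -3), (1, 0), (4, -3), (4, 0). Count: 4.

4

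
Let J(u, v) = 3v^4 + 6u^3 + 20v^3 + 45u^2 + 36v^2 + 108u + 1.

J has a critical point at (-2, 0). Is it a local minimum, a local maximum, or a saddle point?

The mixed partial ∂²J/∂u∂v is 0, so the Hessian at any point is diag(J_uu, J_vv) = diag(18(2u + 5), 12(3v^2 + 10v + 6)).
At (-2, 0): H = diag(18, 72).
Both eigenvalues are positive, so H is positive definite: a local minimum.

local minimum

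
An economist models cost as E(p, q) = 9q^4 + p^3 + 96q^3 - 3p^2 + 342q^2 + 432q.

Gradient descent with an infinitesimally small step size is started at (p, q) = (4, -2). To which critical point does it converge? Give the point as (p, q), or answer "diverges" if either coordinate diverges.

(2, -1)

E is separable, so gradient descent decouples: p follows -∂E/∂p, q follows -∂E/∂q.
∂E/∂p = 3p(p - 2); at p=4 this is 24, so p decreases.
∂E/∂q = 36(q + 1)(q + 3)(q + 4); at q=-2 this is -72, so q increases.
p converges to its nearest critical value 2 (a local min of the p-part); q converges to -1. The iterate converges to (2, -1).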